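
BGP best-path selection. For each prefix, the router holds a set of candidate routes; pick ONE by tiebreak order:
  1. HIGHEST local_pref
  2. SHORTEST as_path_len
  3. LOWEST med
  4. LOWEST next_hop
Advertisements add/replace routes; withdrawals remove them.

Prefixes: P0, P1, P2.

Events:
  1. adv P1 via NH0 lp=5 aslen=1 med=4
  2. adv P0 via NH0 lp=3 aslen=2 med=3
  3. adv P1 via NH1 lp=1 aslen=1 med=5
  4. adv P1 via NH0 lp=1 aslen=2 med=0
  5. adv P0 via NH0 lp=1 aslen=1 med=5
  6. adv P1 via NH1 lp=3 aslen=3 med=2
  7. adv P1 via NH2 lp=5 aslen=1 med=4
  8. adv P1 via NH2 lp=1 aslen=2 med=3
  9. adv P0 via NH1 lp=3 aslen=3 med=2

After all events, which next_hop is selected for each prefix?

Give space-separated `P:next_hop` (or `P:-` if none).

Answer: P0:NH1 P1:NH1 P2:-

Derivation:
Op 1: best P0=- P1=NH0 P2=-
Op 2: best P0=NH0 P1=NH0 P2=-
Op 3: best P0=NH0 P1=NH0 P2=-
Op 4: best P0=NH0 P1=NH1 P2=-
Op 5: best P0=NH0 P1=NH1 P2=-
Op 6: best P0=NH0 P1=NH1 P2=-
Op 7: best P0=NH0 P1=NH2 P2=-
Op 8: best P0=NH0 P1=NH1 P2=-
Op 9: best P0=NH1 P1=NH1 P2=-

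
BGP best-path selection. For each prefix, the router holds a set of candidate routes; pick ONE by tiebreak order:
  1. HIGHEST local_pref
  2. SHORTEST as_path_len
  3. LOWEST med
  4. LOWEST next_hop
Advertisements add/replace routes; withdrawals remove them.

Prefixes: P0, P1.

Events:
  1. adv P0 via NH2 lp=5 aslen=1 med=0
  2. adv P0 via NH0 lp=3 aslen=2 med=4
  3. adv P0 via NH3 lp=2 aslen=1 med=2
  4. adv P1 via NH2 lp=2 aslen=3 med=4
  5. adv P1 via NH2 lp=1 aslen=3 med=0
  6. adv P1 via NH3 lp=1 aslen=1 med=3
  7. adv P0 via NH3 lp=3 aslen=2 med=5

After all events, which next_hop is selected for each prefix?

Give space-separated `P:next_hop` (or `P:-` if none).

Answer: P0:NH2 P1:NH3

Derivation:
Op 1: best P0=NH2 P1=-
Op 2: best P0=NH2 P1=-
Op 3: best P0=NH2 P1=-
Op 4: best P0=NH2 P1=NH2
Op 5: best P0=NH2 P1=NH2
Op 6: best P0=NH2 P1=NH3
Op 7: best P0=NH2 P1=NH3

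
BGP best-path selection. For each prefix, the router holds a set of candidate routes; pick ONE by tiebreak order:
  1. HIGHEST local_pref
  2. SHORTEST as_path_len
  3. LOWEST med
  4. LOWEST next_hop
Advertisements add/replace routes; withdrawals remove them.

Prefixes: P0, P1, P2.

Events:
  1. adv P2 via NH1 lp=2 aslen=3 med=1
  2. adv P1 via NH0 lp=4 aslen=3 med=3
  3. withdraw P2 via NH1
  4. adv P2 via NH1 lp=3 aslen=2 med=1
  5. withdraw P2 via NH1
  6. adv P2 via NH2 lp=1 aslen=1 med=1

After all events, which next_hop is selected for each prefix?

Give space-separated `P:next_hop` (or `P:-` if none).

Op 1: best P0=- P1=- P2=NH1
Op 2: best P0=- P1=NH0 P2=NH1
Op 3: best P0=- P1=NH0 P2=-
Op 4: best P0=- P1=NH0 P2=NH1
Op 5: best P0=- P1=NH0 P2=-
Op 6: best P0=- P1=NH0 P2=NH2

Answer: P0:- P1:NH0 P2:NH2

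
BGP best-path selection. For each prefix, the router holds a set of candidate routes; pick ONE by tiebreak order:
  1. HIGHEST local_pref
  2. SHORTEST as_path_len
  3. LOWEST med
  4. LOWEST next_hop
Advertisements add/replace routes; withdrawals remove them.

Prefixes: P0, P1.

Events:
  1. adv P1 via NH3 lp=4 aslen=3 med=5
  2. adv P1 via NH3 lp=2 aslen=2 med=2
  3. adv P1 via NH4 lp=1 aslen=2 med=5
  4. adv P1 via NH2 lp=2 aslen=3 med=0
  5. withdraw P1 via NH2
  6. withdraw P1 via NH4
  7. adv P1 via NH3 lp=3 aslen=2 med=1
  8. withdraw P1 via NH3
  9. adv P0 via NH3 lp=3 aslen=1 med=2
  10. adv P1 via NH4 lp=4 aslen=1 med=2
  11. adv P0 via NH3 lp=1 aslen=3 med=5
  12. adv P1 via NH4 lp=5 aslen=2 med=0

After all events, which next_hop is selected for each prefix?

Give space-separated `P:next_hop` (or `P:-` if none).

Answer: P0:NH3 P1:NH4

Derivation:
Op 1: best P0=- P1=NH3
Op 2: best P0=- P1=NH3
Op 3: best P0=- P1=NH3
Op 4: best P0=- P1=NH3
Op 5: best P0=- P1=NH3
Op 6: best P0=- P1=NH3
Op 7: best P0=- P1=NH3
Op 8: best P0=- P1=-
Op 9: best P0=NH3 P1=-
Op 10: best P0=NH3 P1=NH4
Op 11: best P0=NH3 P1=NH4
Op 12: best P0=NH3 P1=NH4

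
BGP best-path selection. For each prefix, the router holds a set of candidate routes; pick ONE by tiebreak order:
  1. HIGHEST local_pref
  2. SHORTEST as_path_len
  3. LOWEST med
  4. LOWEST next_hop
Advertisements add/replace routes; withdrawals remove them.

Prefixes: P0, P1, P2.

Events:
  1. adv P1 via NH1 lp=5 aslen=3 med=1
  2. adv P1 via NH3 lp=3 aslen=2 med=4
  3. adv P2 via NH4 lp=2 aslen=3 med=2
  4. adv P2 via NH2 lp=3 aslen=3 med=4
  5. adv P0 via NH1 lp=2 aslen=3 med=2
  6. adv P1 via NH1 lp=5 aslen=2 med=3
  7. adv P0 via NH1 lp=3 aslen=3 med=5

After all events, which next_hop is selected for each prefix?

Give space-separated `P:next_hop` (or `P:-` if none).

Answer: P0:NH1 P1:NH1 P2:NH2

Derivation:
Op 1: best P0=- P1=NH1 P2=-
Op 2: best P0=- P1=NH1 P2=-
Op 3: best P0=- P1=NH1 P2=NH4
Op 4: best P0=- P1=NH1 P2=NH2
Op 5: best P0=NH1 P1=NH1 P2=NH2
Op 6: best P0=NH1 P1=NH1 P2=NH2
Op 7: best P0=NH1 P1=NH1 P2=NH2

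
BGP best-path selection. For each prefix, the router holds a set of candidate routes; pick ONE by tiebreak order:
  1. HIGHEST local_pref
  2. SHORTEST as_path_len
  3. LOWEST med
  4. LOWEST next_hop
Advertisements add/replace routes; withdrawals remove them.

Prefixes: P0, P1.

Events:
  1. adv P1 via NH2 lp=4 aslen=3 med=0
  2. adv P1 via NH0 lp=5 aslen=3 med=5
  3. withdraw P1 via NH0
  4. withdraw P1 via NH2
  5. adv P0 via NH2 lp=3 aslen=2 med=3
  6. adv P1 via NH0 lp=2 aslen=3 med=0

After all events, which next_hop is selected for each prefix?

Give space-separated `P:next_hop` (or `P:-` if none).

Op 1: best P0=- P1=NH2
Op 2: best P0=- P1=NH0
Op 3: best P0=- P1=NH2
Op 4: best P0=- P1=-
Op 5: best P0=NH2 P1=-
Op 6: best P0=NH2 P1=NH0

Answer: P0:NH2 P1:NH0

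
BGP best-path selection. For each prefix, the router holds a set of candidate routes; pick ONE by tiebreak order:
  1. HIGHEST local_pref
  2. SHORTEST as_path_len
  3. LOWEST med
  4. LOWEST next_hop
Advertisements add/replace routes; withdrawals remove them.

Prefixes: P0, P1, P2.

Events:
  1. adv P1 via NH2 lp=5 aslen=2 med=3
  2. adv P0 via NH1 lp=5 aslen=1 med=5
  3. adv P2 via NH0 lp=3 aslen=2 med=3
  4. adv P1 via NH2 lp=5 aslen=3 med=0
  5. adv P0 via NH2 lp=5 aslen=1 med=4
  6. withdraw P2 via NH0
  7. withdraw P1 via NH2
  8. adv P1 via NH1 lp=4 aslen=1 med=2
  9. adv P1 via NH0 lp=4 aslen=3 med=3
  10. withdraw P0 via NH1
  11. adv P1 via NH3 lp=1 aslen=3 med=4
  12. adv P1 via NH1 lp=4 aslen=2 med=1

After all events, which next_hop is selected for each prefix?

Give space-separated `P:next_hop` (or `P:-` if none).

Op 1: best P0=- P1=NH2 P2=-
Op 2: best P0=NH1 P1=NH2 P2=-
Op 3: best P0=NH1 P1=NH2 P2=NH0
Op 4: best P0=NH1 P1=NH2 P2=NH0
Op 5: best P0=NH2 P1=NH2 P2=NH0
Op 6: best P0=NH2 P1=NH2 P2=-
Op 7: best P0=NH2 P1=- P2=-
Op 8: best P0=NH2 P1=NH1 P2=-
Op 9: best P0=NH2 P1=NH1 P2=-
Op 10: best P0=NH2 P1=NH1 P2=-
Op 11: best P0=NH2 P1=NH1 P2=-
Op 12: best P0=NH2 P1=NH1 P2=-

Answer: P0:NH2 P1:NH1 P2:-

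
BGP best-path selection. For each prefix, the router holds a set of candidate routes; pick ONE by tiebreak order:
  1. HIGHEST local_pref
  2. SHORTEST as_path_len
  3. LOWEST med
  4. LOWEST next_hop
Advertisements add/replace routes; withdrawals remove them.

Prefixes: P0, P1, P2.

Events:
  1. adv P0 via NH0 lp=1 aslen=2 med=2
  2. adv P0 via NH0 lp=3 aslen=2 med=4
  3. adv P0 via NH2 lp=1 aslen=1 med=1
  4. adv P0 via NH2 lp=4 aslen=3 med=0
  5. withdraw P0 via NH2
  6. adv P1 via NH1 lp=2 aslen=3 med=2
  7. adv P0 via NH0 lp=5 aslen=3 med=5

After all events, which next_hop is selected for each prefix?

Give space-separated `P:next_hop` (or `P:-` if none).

Op 1: best P0=NH0 P1=- P2=-
Op 2: best P0=NH0 P1=- P2=-
Op 3: best P0=NH0 P1=- P2=-
Op 4: best P0=NH2 P1=- P2=-
Op 5: best P0=NH0 P1=- P2=-
Op 6: best P0=NH0 P1=NH1 P2=-
Op 7: best P0=NH0 P1=NH1 P2=-

Answer: P0:NH0 P1:NH1 P2:-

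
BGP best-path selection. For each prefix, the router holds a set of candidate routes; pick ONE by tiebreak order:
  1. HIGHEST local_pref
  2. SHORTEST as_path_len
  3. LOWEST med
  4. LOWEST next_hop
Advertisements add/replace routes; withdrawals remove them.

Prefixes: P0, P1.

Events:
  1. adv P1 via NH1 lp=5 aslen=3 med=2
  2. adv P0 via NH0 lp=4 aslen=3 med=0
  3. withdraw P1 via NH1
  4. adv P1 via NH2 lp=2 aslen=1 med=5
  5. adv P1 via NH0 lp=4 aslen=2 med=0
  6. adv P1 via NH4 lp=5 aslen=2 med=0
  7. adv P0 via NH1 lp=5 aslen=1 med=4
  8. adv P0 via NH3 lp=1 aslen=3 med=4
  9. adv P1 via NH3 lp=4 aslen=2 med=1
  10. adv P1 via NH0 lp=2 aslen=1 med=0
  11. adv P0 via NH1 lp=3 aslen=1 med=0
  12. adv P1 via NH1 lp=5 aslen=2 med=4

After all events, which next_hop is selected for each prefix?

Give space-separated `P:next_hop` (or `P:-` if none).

Op 1: best P0=- P1=NH1
Op 2: best P0=NH0 P1=NH1
Op 3: best P0=NH0 P1=-
Op 4: best P0=NH0 P1=NH2
Op 5: best P0=NH0 P1=NH0
Op 6: best P0=NH0 P1=NH4
Op 7: best P0=NH1 P1=NH4
Op 8: best P0=NH1 P1=NH4
Op 9: best P0=NH1 P1=NH4
Op 10: best P0=NH1 P1=NH4
Op 11: best P0=NH0 P1=NH4
Op 12: best P0=NH0 P1=NH4

Answer: P0:NH0 P1:NH4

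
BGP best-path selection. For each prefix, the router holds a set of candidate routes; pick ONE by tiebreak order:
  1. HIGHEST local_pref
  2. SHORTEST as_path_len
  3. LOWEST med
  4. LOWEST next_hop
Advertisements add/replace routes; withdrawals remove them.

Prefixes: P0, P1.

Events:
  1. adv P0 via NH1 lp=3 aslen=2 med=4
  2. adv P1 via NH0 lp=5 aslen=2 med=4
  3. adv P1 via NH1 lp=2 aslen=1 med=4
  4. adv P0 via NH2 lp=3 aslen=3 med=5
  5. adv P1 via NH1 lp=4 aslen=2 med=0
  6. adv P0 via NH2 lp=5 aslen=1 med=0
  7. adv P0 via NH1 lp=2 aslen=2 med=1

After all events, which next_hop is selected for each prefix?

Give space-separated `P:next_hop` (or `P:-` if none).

Op 1: best P0=NH1 P1=-
Op 2: best P0=NH1 P1=NH0
Op 3: best P0=NH1 P1=NH0
Op 4: best P0=NH1 P1=NH0
Op 5: best P0=NH1 P1=NH0
Op 6: best P0=NH2 P1=NH0
Op 7: best P0=NH2 P1=NH0

Answer: P0:NH2 P1:NH0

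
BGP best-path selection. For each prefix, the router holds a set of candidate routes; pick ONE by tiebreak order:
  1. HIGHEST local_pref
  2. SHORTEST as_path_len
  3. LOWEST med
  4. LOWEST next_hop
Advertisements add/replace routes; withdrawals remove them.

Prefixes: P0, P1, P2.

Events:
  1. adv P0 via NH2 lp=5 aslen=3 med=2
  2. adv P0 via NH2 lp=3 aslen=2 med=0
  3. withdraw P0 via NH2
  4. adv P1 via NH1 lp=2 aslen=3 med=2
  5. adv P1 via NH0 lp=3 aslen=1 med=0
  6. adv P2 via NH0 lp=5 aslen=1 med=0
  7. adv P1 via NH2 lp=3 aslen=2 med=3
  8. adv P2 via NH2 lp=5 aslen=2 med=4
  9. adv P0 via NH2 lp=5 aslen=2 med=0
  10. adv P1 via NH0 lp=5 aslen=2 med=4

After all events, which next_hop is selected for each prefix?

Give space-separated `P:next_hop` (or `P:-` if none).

Answer: P0:NH2 P1:NH0 P2:NH0

Derivation:
Op 1: best P0=NH2 P1=- P2=-
Op 2: best P0=NH2 P1=- P2=-
Op 3: best P0=- P1=- P2=-
Op 4: best P0=- P1=NH1 P2=-
Op 5: best P0=- P1=NH0 P2=-
Op 6: best P0=- P1=NH0 P2=NH0
Op 7: best P0=- P1=NH0 P2=NH0
Op 8: best P0=- P1=NH0 P2=NH0
Op 9: best P0=NH2 P1=NH0 P2=NH0
Op 10: best P0=NH2 P1=NH0 P2=NH0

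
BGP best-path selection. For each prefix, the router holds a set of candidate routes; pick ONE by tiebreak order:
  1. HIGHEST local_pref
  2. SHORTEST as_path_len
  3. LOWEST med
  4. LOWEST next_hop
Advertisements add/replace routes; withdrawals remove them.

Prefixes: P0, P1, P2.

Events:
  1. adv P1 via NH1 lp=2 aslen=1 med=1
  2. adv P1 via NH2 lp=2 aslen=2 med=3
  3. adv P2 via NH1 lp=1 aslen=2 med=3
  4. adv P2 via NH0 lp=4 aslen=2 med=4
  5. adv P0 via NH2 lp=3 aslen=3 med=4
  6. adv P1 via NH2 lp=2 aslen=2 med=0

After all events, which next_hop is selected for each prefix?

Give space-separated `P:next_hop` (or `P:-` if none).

Op 1: best P0=- P1=NH1 P2=-
Op 2: best P0=- P1=NH1 P2=-
Op 3: best P0=- P1=NH1 P2=NH1
Op 4: best P0=- P1=NH1 P2=NH0
Op 5: best P0=NH2 P1=NH1 P2=NH0
Op 6: best P0=NH2 P1=NH1 P2=NH0

Answer: P0:NH2 P1:NH1 P2:NH0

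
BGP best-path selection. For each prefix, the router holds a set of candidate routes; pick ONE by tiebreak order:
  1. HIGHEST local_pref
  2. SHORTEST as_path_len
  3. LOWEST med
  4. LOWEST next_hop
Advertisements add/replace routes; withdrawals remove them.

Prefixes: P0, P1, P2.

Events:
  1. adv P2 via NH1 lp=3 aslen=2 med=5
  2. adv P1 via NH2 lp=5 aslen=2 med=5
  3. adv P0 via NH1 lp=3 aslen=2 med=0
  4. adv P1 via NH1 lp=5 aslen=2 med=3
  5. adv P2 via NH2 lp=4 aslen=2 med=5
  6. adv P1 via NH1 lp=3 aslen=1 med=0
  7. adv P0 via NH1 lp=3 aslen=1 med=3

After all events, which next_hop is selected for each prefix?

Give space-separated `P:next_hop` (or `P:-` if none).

Answer: P0:NH1 P1:NH2 P2:NH2

Derivation:
Op 1: best P0=- P1=- P2=NH1
Op 2: best P0=- P1=NH2 P2=NH1
Op 3: best P0=NH1 P1=NH2 P2=NH1
Op 4: best P0=NH1 P1=NH1 P2=NH1
Op 5: best P0=NH1 P1=NH1 P2=NH2
Op 6: best P0=NH1 P1=NH2 P2=NH2
Op 7: best P0=NH1 P1=NH2 P2=NH2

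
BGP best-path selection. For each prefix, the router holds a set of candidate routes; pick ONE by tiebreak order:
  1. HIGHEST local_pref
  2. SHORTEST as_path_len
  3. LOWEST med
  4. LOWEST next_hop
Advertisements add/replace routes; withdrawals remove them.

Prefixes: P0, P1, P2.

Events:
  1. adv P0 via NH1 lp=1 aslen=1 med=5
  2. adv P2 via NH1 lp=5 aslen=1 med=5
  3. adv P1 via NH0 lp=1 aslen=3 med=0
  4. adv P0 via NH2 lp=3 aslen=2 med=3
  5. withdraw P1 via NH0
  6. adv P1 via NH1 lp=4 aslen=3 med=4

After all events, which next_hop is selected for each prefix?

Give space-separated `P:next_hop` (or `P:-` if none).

Op 1: best P0=NH1 P1=- P2=-
Op 2: best P0=NH1 P1=- P2=NH1
Op 3: best P0=NH1 P1=NH0 P2=NH1
Op 4: best P0=NH2 P1=NH0 P2=NH1
Op 5: best P0=NH2 P1=- P2=NH1
Op 6: best P0=NH2 P1=NH1 P2=NH1

Answer: P0:NH2 P1:NH1 P2:NH1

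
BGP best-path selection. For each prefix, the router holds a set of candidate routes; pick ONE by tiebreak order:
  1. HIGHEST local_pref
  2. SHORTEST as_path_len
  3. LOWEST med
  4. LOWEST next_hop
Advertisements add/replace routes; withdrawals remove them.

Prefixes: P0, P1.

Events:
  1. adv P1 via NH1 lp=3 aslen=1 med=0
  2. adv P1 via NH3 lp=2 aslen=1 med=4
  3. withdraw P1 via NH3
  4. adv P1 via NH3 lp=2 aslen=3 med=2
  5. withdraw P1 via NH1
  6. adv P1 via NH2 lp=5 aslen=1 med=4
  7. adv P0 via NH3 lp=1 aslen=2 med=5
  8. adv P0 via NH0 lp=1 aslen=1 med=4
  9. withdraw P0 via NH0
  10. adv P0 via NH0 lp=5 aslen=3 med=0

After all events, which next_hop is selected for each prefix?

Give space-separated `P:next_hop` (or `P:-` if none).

Answer: P0:NH0 P1:NH2

Derivation:
Op 1: best P0=- P1=NH1
Op 2: best P0=- P1=NH1
Op 3: best P0=- P1=NH1
Op 4: best P0=- P1=NH1
Op 5: best P0=- P1=NH3
Op 6: best P0=- P1=NH2
Op 7: best P0=NH3 P1=NH2
Op 8: best P0=NH0 P1=NH2
Op 9: best P0=NH3 P1=NH2
Op 10: best P0=NH0 P1=NH2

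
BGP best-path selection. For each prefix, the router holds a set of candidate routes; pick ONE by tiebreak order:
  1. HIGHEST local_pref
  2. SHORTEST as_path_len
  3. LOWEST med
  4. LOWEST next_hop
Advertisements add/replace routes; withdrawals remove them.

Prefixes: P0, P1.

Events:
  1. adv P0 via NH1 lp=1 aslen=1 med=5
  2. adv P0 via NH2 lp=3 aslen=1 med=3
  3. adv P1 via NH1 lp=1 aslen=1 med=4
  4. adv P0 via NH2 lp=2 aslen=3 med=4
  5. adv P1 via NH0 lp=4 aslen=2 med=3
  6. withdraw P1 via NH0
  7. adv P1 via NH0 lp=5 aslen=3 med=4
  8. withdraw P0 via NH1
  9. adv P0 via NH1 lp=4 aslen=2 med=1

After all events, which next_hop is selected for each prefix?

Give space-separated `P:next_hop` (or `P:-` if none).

Op 1: best P0=NH1 P1=-
Op 2: best P0=NH2 P1=-
Op 3: best P0=NH2 P1=NH1
Op 4: best P0=NH2 P1=NH1
Op 5: best P0=NH2 P1=NH0
Op 6: best P0=NH2 P1=NH1
Op 7: best P0=NH2 P1=NH0
Op 8: best P0=NH2 P1=NH0
Op 9: best P0=NH1 P1=NH0

Answer: P0:NH1 P1:NH0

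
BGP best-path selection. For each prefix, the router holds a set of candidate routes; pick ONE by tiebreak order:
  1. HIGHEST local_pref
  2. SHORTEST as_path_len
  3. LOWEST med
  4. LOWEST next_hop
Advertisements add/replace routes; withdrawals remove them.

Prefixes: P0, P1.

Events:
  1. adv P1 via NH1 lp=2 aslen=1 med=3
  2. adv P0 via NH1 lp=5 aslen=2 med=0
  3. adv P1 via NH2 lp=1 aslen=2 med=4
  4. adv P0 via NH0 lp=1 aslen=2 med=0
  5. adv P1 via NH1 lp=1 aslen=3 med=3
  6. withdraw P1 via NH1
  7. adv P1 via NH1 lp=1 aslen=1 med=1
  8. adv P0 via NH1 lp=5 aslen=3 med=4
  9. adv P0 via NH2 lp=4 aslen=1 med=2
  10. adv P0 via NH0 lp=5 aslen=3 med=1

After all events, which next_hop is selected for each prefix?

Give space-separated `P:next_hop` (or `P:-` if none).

Answer: P0:NH0 P1:NH1

Derivation:
Op 1: best P0=- P1=NH1
Op 2: best P0=NH1 P1=NH1
Op 3: best P0=NH1 P1=NH1
Op 4: best P0=NH1 P1=NH1
Op 5: best P0=NH1 P1=NH2
Op 6: best P0=NH1 P1=NH2
Op 7: best P0=NH1 P1=NH1
Op 8: best P0=NH1 P1=NH1
Op 9: best P0=NH1 P1=NH1
Op 10: best P0=NH0 P1=NH1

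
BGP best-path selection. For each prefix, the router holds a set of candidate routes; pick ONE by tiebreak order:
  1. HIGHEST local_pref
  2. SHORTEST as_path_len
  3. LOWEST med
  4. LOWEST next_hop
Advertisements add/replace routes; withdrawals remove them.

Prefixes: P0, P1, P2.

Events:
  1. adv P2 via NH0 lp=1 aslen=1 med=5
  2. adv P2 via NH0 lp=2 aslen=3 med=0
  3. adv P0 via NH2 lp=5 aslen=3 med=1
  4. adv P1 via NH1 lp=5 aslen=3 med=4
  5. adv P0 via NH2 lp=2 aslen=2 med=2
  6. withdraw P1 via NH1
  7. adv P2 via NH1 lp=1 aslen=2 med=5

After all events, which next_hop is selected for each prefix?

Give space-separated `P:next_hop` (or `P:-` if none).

Op 1: best P0=- P1=- P2=NH0
Op 2: best P0=- P1=- P2=NH0
Op 3: best P0=NH2 P1=- P2=NH0
Op 4: best P0=NH2 P1=NH1 P2=NH0
Op 5: best P0=NH2 P1=NH1 P2=NH0
Op 6: best P0=NH2 P1=- P2=NH0
Op 7: best P0=NH2 P1=- P2=NH0

Answer: P0:NH2 P1:- P2:NH0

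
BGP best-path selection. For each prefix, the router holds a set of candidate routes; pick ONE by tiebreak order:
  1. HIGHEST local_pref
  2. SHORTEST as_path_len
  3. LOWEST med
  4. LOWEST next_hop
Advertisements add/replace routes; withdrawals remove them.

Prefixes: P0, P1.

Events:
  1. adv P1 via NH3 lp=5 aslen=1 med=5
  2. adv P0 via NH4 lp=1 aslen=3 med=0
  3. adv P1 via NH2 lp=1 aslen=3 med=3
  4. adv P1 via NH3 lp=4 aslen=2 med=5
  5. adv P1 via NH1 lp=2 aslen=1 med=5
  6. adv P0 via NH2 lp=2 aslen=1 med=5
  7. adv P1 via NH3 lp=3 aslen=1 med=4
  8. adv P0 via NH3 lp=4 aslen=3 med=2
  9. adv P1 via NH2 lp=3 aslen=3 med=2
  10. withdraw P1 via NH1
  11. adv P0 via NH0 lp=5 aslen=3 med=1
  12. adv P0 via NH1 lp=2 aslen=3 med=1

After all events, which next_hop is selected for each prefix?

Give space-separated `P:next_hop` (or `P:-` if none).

Answer: P0:NH0 P1:NH3

Derivation:
Op 1: best P0=- P1=NH3
Op 2: best P0=NH4 P1=NH3
Op 3: best P0=NH4 P1=NH3
Op 4: best P0=NH4 P1=NH3
Op 5: best P0=NH4 P1=NH3
Op 6: best P0=NH2 P1=NH3
Op 7: best P0=NH2 P1=NH3
Op 8: best P0=NH3 P1=NH3
Op 9: best P0=NH3 P1=NH3
Op 10: best P0=NH3 P1=NH3
Op 11: best P0=NH0 P1=NH3
Op 12: best P0=NH0 P1=NH3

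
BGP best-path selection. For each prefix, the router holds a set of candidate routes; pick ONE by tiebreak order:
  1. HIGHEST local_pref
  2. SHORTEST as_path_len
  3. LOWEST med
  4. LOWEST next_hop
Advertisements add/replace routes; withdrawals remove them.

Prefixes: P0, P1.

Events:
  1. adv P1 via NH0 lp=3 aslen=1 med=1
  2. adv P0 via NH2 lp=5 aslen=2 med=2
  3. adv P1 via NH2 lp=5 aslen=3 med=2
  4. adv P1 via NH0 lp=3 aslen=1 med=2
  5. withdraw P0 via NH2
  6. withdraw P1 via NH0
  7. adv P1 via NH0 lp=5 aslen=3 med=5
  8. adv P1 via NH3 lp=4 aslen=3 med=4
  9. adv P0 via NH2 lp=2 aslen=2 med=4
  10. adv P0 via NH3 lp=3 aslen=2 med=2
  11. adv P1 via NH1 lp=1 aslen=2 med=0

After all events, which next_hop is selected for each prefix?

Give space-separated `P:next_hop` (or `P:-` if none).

Op 1: best P0=- P1=NH0
Op 2: best P0=NH2 P1=NH0
Op 3: best P0=NH2 P1=NH2
Op 4: best P0=NH2 P1=NH2
Op 5: best P0=- P1=NH2
Op 6: best P0=- P1=NH2
Op 7: best P0=- P1=NH2
Op 8: best P0=- P1=NH2
Op 9: best P0=NH2 P1=NH2
Op 10: best P0=NH3 P1=NH2
Op 11: best P0=NH3 P1=NH2

Answer: P0:NH3 P1:NH2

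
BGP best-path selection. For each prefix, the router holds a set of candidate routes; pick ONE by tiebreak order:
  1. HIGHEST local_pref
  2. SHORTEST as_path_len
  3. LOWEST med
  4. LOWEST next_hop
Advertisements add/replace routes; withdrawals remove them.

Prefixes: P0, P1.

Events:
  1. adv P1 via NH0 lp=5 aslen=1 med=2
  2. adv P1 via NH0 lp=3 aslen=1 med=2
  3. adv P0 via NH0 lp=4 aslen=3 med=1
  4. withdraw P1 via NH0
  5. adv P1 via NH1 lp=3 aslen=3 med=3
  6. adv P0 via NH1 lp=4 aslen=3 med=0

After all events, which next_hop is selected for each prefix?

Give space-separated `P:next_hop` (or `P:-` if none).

Op 1: best P0=- P1=NH0
Op 2: best P0=- P1=NH0
Op 3: best P0=NH0 P1=NH0
Op 4: best P0=NH0 P1=-
Op 5: best P0=NH0 P1=NH1
Op 6: best P0=NH1 P1=NH1

Answer: P0:NH1 P1:NH1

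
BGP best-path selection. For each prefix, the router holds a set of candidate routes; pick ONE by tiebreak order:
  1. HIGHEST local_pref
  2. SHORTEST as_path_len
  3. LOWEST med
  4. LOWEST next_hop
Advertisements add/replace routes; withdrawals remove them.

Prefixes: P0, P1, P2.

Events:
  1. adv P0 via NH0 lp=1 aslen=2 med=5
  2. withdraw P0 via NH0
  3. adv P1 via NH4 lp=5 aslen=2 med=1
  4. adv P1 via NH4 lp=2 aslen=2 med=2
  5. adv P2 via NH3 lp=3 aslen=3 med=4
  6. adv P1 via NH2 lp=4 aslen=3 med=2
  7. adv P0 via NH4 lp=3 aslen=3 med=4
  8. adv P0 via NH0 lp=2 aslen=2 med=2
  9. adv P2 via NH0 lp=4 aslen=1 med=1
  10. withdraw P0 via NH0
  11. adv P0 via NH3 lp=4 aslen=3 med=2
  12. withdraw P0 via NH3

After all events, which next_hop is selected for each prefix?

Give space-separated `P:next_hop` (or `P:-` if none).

Op 1: best P0=NH0 P1=- P2=-
Op 2: best P0=- P1=- P2=-
Op 3: best P0=- P1=NH4 P2=-
Op 4: best P0=- P1=NH4 P2=-
Op 5: best P0=- P1=NH4 P2=NH3
Op 6: best P0=- P1=NH2 P2=NH3
Op 7: best P0=NH4 P1=NH2 P2=NH3
Op 8: best P0=NH4 P1=NH2 P2=NH3
Op 9: best P0=NH4 P1=NH2 P2=NH0
Op 10: best P0=NH4 P1=NH2 P2=NH0
Op 11: best P0=NH3 P1=NH2 P2=NH0
Op 12: best P0=NH4 P1=NH2 P2=NH0

Answer: P0:NH4 P1:NH2 P2:NH0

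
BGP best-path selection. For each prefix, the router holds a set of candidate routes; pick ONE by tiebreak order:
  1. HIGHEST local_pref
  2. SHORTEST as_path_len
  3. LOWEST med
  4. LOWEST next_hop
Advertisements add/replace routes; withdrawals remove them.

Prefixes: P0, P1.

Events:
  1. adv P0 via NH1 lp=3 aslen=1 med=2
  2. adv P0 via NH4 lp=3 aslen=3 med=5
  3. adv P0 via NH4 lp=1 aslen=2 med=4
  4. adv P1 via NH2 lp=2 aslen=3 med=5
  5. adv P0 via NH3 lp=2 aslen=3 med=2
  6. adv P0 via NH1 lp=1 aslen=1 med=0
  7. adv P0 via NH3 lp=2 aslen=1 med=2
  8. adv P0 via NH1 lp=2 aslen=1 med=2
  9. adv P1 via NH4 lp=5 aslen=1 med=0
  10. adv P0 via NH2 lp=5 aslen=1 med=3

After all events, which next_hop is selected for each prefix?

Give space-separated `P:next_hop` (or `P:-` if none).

Answer: P0:NH2 P1:NH4

Derivation:
Op 1: best P0=NH1 P1=-
Op 2: best P0=NH1 P1=-
Op 3: best P0=NH1 P1=-
Op 4: best P0=NH1 P1=NH2
Op 5: best P0=NH1 P1=NH2
Op 6: best P0=NH3 P1=NH2
Op 7: best P0=NH3 P1=NH2
Op 8: best P0=NH1 P1=NH2
Op 9: best P0=NH1 P1=NH4
Op 10: best P0=NH2 P1=NH4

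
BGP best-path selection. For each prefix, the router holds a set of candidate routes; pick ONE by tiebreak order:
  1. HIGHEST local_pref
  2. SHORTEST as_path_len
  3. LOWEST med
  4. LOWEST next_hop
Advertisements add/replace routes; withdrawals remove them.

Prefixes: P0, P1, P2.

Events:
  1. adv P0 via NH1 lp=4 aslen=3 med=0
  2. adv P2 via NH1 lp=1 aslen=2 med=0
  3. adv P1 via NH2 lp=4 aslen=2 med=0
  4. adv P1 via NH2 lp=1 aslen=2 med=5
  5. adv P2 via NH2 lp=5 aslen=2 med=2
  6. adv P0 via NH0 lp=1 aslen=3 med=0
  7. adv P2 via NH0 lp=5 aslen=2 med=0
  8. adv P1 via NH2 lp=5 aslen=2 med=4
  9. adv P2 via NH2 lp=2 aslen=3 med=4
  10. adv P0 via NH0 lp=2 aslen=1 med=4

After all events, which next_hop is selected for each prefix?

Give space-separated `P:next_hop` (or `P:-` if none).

Answer: P0:NH1 P1:NH2 P2:NH0

Derivation:
Op 1: best P0=NH1 P1=- P2=-
Op 2: best P0=NH1 P1=- P2=NH1
Op 3: best P0=NH1 P1=NH2 P2=NH1
Op 4: best P0=NH1 P1=NH2 P2=NH1
Op 5: best P0=NH1 P1=NH2 P2=NH2
Op 6: best P0=NH1 P1=NH2 P2=NH2
Op 7: best P0=NH1 P1=NH2 P2=NH0
Op 8: best P0=NH1 P1=NH2 P2=NH0
Op 9: best P0=NH1 P1=NH2 P2=NH0
Op 10: best P0=NH1 P1=NH2 P2=NH0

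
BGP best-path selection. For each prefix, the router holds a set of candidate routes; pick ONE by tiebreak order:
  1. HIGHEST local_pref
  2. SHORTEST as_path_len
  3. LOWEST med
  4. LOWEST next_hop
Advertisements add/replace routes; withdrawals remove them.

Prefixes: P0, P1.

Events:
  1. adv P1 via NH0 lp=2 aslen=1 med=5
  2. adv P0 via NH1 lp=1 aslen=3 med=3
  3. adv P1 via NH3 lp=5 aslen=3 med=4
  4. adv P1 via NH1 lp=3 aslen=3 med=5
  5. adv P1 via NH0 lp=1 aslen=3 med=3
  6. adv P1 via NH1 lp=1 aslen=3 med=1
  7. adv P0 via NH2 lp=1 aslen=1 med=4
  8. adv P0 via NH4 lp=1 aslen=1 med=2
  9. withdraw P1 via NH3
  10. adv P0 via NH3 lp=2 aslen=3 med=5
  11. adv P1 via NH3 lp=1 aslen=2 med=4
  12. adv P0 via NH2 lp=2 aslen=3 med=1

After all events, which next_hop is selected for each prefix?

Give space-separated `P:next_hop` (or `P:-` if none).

Op 1: best P0=- P1=NH0
Op 2: best P0=NH1 P1=NH0
Op 3: best P0=NH1 P1=NH3
Op 4: best P0=NH1 P1=NH3
Op 5: best P0=NH1 P1=NH3
Op 6: best P0=NH1 P1=NH3
Op 7: best P0=NH2 P1=NH3
Op 8: best P0=NH4 P1=NH3
Op 9: best P0=NH4 P1=NH1
Op 10: best P0=NH3 P1=NH1
Op 11: best P0=NH3 P1=NH3
Op 12: best P0=NH2 P1=NH3

Answer: P0:NH2 P1:NH3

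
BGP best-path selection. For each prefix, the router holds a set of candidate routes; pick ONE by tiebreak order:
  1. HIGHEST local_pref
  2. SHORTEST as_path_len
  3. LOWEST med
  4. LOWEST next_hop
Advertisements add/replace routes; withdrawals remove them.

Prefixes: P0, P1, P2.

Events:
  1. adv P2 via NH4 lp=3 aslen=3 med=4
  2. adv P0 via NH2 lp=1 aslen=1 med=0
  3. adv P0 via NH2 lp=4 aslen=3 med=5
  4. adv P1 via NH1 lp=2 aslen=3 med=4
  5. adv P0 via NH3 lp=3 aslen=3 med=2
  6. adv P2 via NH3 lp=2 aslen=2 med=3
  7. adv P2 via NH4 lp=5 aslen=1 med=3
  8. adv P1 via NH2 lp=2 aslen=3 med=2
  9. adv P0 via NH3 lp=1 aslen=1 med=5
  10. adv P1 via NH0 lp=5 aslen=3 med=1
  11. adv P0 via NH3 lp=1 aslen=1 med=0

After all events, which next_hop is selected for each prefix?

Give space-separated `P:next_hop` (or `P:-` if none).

Answer: P0:NH2 P1:NH0 P2:NH4

Derivation:
Op 1: best P0=- P1=- P2=NH4
Op 2: best P0=NH2 P1=- P2=NH4
Op 3: best P0=NH2 P1=- P2=NH4
Op 4: best P0=NH2 P1=NH1 P2=NH4
Op 5: best P0=NH2 P1=NH1 P2=NH4
Op 6: best P0=NH2 P1=NH1 P2=NH4
Op 7: best P0=NH2 P1=NH1 P2=NH4
Op 8: best P0=NH2 P1=NH2 P2=NH4
Op 9: best P0=NH2 P1=NH2 P2=NH4
Op 10: best P0=NH2 P1=NH0 P2=NH4
Op 11: best P0=NH2 P1=NH0 P2=NH4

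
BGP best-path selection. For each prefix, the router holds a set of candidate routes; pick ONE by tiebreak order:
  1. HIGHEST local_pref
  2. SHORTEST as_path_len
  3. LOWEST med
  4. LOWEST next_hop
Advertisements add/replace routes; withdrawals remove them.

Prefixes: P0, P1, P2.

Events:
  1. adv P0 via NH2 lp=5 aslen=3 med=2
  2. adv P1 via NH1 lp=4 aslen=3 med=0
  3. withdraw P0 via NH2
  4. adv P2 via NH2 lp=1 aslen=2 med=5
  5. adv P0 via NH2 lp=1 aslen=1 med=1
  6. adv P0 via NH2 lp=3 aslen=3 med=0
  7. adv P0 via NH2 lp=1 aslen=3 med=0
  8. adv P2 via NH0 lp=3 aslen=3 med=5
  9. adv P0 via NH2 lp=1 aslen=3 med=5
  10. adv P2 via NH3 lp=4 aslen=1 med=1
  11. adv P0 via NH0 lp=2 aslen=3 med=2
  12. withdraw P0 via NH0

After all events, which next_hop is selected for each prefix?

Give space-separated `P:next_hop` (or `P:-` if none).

Op 1: best P0=NH2 P1=- P2=-
Op 2: best P0=NH2 P1=NH1 P2=-
Op 3: best P0=- P1=NH1 P2=-
Op 4: best P0=- P1=NH1 P2=NH2
Op 5: best P0=NH2 P1=NH1 P2=NH2
Op 6: best P0=NH2 P1=NH1 P2=NH2
Op 7: best P0=NH2 P1=NH1 P2=NH2
Op 8: best P0=NH2 P1=NH1 P2=NH0
Op 9: best P0=NH2 P1=NH1 P2=NH0
Op 10: best P0=NH2 P1=NH1 P2=NH3
Op 11: best P0=NH0 P1=NH1 P2=NH3
Op 12: best P0=NH2 P1=NH1 P2=NH3

Answer: P0:NH2 P1:NH1 P2:NH3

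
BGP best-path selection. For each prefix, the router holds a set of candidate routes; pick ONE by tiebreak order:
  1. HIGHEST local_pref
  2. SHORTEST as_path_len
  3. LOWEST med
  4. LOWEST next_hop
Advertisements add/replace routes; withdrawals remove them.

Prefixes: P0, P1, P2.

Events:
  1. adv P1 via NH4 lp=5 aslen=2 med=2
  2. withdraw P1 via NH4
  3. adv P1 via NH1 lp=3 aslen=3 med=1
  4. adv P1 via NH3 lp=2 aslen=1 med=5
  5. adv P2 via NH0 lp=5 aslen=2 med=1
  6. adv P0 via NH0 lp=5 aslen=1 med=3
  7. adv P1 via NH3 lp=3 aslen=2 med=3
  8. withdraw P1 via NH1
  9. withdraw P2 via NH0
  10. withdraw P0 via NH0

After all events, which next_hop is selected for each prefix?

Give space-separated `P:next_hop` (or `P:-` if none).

Op 1: best P0=- P1=NH4 P2=-
Op 2: best P0=- P1=- P2=-
Op 3: best P0=- P1=NH1 P2=-
Op 4: best P0=- P1=NH1 P2=-
Op 5: best P0=- P1=NH1 P2=NH0
Op 6: best P0=NH0 P1=NH1 P2=NH0
Op 7: best P0=NH0 P1=NH3 P2=NH0
Op 8: best P0=NH0 P1=NH3 P2=NH0
Op 9: best P0=NH0 P1=NH3 P2=-
Op 10: best P0=- P1=NH3 P2=-

Answer: P0:- P1:NH3 P2:-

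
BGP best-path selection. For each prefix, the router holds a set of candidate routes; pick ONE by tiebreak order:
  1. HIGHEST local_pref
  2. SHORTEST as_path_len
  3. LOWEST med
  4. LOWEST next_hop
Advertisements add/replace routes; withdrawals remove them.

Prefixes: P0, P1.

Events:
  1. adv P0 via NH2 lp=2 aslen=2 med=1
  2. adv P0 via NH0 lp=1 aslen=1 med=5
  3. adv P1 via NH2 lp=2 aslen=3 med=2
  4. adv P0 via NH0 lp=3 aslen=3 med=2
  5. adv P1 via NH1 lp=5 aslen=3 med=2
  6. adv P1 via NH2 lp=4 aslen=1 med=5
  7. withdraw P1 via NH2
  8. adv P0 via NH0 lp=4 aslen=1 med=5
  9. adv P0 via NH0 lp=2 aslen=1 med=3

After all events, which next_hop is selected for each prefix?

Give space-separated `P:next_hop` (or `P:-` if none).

Answer: P0:NH0 P1:NH1

Derivation:
Op 1: best P0=NH2 P1=-
Op 2: best P0=NH2 P1=-
Op 3: best P0=NH2 P1=NH2
Op 4: best P0=NH0 P1=NH2
Op 5: best P0=NH0 P1=NH1
Op 6: best P0=NH0 P1=NH1
Op 7: best P0=NH0 P1=NH1
Op 8: best P0=NH0 P1=NH1
Op 9: best P0=NH0 P1=NH1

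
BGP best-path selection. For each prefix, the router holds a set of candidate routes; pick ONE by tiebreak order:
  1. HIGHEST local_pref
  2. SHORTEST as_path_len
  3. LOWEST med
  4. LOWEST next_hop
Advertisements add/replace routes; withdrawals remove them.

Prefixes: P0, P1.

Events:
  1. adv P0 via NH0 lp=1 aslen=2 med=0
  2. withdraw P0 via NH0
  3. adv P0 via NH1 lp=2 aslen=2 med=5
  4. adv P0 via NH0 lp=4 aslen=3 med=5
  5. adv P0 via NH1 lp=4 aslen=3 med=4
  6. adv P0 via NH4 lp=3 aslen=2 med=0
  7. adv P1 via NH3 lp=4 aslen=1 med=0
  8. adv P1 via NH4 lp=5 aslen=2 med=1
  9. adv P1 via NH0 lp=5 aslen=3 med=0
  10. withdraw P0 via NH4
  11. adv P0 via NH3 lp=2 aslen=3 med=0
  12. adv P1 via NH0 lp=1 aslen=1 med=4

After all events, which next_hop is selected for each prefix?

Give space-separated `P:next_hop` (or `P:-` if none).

Answer: P0:NH1 P1:NH4

Derivation:
Op 1: best P0=NH0 P1=-
Op 2: best P0=- P1=-
Op 3: best P0=NH1 P1=-
Op 4: best P0=NH0 P1=-
Op 5: best P0=NH1 P1=-
Op 6: best P0=NH1 P1=-
Op 7: best P0=NH1 P1=NH3
Op 8: best P0=NH1 P1=NH4
Op 9: best P0=NH1 P1=NH4
Op 10: best P0=NH1 P1=NH4
Op 11: best P0=NH1 P1=NH4
Op 12: best P0=NH1 P1=NH4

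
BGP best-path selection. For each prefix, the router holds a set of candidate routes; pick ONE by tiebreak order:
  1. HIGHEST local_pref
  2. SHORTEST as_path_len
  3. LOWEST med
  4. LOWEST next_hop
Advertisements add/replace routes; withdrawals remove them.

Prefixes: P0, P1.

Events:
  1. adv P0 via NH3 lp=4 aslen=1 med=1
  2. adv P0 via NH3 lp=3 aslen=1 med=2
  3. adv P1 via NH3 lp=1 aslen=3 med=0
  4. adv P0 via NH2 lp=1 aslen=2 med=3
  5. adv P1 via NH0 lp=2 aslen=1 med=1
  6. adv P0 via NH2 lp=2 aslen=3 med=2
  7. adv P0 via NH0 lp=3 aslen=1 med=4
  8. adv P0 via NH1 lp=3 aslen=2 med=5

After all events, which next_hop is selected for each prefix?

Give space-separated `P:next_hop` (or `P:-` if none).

Answer: P0:NH3 P1:NH0

Derivation:
Op 1: best P0=NH3 P1=-
Op 2: best P0=NH3 P1=-
Op 3: best P0=NH3 P1=NH3
Op 4: best P0=NH3 P1=NH3
Op 5: best P0=NH3 P1=NH0
Op 6: best P0=NH3 P1=NH0
Op 7: best P0=NH3 P1=NH0
Op 8: best P0=NH3 P1=NH0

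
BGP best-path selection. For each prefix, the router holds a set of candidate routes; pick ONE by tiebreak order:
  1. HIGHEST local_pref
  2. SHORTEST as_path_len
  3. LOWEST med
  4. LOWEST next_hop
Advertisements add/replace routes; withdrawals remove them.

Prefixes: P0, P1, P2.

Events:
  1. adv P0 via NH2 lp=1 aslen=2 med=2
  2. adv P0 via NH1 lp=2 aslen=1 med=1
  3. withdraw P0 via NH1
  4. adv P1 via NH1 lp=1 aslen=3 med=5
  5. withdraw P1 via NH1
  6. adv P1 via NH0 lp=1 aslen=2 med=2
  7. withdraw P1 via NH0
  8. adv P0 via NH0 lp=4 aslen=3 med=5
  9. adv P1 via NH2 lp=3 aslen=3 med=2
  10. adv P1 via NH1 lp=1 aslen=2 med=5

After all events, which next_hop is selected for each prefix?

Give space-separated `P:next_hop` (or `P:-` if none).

Answer: P0:NH0 P1:NH2 P2:-

Derivation:
Op 1: best P0=NH2 P1=- P2=-
Op 2: best P0=NH1 P1=- P2=-
Op 3: best P0=NH2 P1=- P2=-
Op 4: best P0=NH2 P1=NH1 P2=-
Op 5: best P0=NH2 P1=- P2=-
Op 6: best P0=NH2 P1=NH0 P2=-
Op 7: best P0=NH2 P1=- P2=-
Op 8: best P0=NH0 P1=- P2=-
Op 9: best P0=NH0 P1=NH2 P2=-
Op 10: best P0=NH0 P1=NH2 P2=-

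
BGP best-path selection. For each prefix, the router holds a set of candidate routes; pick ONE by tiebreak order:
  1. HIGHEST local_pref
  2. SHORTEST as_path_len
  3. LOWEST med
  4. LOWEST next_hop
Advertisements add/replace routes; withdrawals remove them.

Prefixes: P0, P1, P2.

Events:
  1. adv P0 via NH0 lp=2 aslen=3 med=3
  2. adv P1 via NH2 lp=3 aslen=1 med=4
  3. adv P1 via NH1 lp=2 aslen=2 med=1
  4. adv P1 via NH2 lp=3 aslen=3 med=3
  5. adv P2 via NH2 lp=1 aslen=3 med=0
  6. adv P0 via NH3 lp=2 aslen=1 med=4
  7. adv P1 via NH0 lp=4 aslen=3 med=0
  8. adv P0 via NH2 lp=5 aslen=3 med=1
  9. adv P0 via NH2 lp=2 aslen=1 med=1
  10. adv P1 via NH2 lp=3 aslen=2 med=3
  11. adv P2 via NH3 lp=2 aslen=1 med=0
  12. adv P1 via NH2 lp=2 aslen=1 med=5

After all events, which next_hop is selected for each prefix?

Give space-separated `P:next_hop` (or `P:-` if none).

Answer: P0:NH2 P1:NH0 P2:NH3

Derivation:
Op 1: best P0=NH0 P1=- P2=-
Op 2: best P0=NH0 P1=NH2 P2=-
Op 3: best P0=NH0 P1=NH2 P2=-
Op 4: best P0=NH0 P1=NH2 P2=-
Op 5: best P0=NH0 P1=NH2 P2=NH2
Op 6: best P0=NH3 P1=NH2 P2=NH2
Op 7: best P0=NH3 P1=NH0 P2=NH2
Op 8: best P0=NH2 P1=NH0 P2=NH2
Op 9: best P0=NH2 P1=NH0 P2=NH2
Op 10: best P0=NH2 P1=NH0 P2=NH2
Op 11: best P0=NH2 P1=NH0 P2=NH3
Op 12: best P0=NH2 P1=NH0 P2=NH3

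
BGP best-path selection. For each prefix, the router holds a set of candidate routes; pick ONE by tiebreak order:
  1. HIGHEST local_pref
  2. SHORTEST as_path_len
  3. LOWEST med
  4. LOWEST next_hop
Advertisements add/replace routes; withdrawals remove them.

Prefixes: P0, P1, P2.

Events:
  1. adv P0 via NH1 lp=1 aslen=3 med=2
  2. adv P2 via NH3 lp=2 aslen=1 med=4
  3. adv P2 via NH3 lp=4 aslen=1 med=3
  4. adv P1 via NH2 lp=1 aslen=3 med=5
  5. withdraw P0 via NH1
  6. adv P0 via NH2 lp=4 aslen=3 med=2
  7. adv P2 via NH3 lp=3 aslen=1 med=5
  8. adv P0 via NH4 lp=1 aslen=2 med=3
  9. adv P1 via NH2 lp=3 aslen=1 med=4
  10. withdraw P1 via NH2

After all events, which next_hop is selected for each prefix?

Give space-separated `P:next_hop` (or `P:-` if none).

Answer: P0:NH2 P1:- P2:NH3

Derivation:
Op 1: best P0=NH1 P1=- P2=-
Op 2: best P0=NH1 P1=- P2=NH3
Op 3: best P0=NH1 P1=- P2=NH3
Op 4: best P0=NH1 P1=NH2 P2=NH3
Op 5: best P0=- P1=NH2 P2=NH3
Op 6: best P0=NH2 P1=NH2 P2=NH3
Op 7: best P0=NH2 P1=NH2 P2=NH3
Op 8: best P0=NH2 P1=NH2 P2=NH3
Op 9: best P0=NH2 P1=NH2 P2=NH3
Op 10: best P0=NH2 P1=- P2=NH3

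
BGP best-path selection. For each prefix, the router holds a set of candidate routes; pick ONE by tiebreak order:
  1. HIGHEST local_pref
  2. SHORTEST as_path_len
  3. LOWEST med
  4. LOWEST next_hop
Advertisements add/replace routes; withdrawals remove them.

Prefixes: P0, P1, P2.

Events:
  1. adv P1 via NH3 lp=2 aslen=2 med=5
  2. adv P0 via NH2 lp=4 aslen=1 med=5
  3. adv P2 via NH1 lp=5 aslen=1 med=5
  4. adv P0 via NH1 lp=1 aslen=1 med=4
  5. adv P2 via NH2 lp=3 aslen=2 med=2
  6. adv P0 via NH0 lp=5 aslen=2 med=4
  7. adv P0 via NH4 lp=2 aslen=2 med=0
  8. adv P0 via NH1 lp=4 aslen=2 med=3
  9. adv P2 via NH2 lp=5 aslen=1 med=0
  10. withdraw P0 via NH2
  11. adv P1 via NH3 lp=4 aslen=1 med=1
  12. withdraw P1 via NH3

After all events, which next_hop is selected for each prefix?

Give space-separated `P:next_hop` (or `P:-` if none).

Answer: P0:NH0 P1:- P2:NH2

Derivation:
Op 1: best P0=- P1=NH3 P2=-
Op 2: best P0=NH2 P1=NH3 P2=-
Op 3: best P0=NH2 P1=NH3 P2=NH1
Op 4: best P0=NH2 P1=NH3 P2=NH1
Op 5: best P0=NH2 P1=NH3 P2=NH1
Op 6: best P0=NH0 P1=NH3 P2=NH1
Op 7: best P0=NH0 P1=NH3 P2=NH1
Op 8: best P0=NH0 P1=NH3 P2=NH1
Op 9: best P0=NH0 P1=NH3 P2=NH2
Op 10: best P0=NH0 P1=NH3 P2=NH2
Op 11: best P0=NH0 P1=NH3 P2=NH2
Op 12: best P0=NH0 P1=- P2=NH2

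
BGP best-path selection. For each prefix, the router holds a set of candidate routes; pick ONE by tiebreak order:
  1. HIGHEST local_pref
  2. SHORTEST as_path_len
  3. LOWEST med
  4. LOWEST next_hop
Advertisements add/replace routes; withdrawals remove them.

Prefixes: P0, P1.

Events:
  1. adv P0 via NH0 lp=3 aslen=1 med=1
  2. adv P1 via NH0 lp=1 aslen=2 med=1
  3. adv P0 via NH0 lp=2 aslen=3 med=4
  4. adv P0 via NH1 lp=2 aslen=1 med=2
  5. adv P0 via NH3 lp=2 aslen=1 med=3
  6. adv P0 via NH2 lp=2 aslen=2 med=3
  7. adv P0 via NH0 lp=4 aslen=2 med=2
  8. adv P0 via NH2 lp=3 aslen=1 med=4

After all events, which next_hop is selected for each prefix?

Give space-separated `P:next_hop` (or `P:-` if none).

Answer: P0:NH0 P1:NH0

Derivation:
Op 1: best P0=NH0 P1=-
Op 2: best P0=NH0 P1=NH0
Op 3: best P0=NH0 P1=NH0
Op 4: best P0=NH1 P1=NH0
Op 5: best P0=NH1 P1=NH0
Op 6: best P0=NH1 P1=NH0
Op 7: best P0=NH0 P1=NH0
Op 8: best P0=NH0 P1=NH0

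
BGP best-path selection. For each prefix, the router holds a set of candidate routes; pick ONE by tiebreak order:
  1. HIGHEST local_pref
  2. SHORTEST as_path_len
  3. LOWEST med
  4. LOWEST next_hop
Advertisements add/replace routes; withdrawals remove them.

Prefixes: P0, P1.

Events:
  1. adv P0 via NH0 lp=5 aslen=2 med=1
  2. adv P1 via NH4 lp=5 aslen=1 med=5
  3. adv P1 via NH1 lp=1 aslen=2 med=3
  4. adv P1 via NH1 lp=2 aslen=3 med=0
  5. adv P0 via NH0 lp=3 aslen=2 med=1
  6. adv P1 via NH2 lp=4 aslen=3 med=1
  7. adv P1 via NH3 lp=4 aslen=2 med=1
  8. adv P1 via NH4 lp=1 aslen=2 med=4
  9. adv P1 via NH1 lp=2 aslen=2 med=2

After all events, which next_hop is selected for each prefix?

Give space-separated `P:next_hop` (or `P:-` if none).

Answer: P0:NH0 P1:NH3

Derivation:
Op 1: best P0=NH0 P1=-
Op 2: best P0=NH0 P1=NH4
Op 3: best P0=NH0 P1=NH4
Op 4: best P0=NH0 P1=NH4
Op 5: best P0=NH0 P1=NH4
Op 6: best P0=NH0 P1=NH4
Op 7: best P0=NH0 P1=NH4
Op 8: best P0=NH0 P1=NH3
Op 9: best P0=NH0 P1=NH3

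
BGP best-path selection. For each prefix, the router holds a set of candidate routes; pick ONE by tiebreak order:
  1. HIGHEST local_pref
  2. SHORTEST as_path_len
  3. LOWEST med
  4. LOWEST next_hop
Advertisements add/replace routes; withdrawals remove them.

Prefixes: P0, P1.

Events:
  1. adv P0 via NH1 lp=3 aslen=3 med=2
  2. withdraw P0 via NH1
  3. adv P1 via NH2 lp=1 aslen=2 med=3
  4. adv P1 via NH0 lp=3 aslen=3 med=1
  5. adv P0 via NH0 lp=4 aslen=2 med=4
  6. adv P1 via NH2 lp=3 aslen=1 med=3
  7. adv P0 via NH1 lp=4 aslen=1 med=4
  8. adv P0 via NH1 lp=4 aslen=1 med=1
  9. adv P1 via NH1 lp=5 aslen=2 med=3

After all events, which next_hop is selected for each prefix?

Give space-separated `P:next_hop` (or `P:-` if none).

Op 1: best P0=NH1 P1=-
Op 2: best P0=- P1=-
Op 3: best P0=- P1=NH2
Op 4: best P0=- P1=NH0
Op 5: best P0=NH0 P1=NH0
Op 6: best P0=NH0 P1=NH2
Op 7: best P0=NH1 P1=NH2
Op 8: best P0=NH1 P1=NH2
Op 9: best P0=NH1 P1=NH1

Answer: P0:NH1 P1:NH1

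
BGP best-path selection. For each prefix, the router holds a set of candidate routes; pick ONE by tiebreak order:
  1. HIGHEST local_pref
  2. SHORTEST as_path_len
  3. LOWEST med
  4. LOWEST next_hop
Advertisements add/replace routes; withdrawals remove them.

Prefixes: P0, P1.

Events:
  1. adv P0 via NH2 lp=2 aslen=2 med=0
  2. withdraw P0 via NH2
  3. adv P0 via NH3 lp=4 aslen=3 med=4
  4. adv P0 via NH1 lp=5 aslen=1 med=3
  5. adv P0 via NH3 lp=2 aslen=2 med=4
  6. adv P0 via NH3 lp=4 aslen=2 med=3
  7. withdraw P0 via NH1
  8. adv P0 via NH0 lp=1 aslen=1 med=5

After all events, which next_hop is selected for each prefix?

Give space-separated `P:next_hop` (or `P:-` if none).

Op 1: best P0=NH2 P1=-
Op 2: best P0=- P1=-
Op 3: best P0=NH3 P1=-
Op 4: best P0=NH1 P1=-
Op 5: best P0=NH1 P1=-
Op 6: best P0=NH1 P1=-
Op 7: best P0=NH3 P1=-
Op 8: best P0=NH3 P1=-

Answer: P0:NH3 P1:-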